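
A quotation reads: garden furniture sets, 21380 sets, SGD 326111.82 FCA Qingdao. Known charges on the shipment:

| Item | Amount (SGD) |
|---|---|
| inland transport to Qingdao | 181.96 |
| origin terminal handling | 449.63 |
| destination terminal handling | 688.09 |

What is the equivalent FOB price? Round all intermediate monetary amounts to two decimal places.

Not relevant to the conversion: inland to port — on the seller under both FCA and FOB; already in the FCA price and stays in the FOB price. destination terminal — on the buyer under both terms; not part of either seller's price.
From FCA to FOB, the seller additionally bears: origin terminal.
FOB price = 326111.82 + 449.63 = 326561.45

FOB price: SGD 326561.45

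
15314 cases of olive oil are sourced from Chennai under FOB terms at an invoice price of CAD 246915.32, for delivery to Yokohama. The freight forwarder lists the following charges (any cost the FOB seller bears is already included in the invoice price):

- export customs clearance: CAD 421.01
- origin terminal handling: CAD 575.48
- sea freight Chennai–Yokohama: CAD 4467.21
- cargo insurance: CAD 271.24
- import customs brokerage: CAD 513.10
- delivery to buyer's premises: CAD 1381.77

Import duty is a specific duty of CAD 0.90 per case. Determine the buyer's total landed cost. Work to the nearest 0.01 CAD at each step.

Total landed cost: CAD 267331.24

FOB: the seller bears costs until goods are on board at the origin port; the buyer bears freight, insurance and all costs thereafter.
Already in the invoice (seller's account under FOB): export clearance, origin terminal — exclude.
CIF value = FOB price + freight + insurance = 246915.32 + 4467.21 + 271.24 = 251653.77
Import duty = 15314 × 0.90 = 13782.60
Buyer bears: freight 4467.21 + insurance 271.24 + brokerage 513.10 + delivery 1381.77 + duty 13782.60 = 20415.92
Landed cost = invoice 246915.32 + 20415.92 = 267331.24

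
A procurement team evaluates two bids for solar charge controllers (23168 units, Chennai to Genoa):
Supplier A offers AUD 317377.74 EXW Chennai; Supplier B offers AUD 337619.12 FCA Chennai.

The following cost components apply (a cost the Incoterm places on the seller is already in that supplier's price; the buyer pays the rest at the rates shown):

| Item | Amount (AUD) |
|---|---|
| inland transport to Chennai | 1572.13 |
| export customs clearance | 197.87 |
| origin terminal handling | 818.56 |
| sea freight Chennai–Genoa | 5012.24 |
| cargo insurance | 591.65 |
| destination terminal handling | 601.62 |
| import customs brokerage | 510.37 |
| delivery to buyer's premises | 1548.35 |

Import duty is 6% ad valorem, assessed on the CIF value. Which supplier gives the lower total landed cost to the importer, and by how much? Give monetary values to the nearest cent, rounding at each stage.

Supplier A (EXW):
CIF value = EXW price + inland to port + export clearance + origin terminal + freight + insurance = 317377.74 + 1572.13 + 197.87 + 818.56 + 5012.24 + 591.65 = 325570.19
Import duty = 325570.19 × 6% = 19534.21
Buyer bears (A): 1572.13 + 197.87 + 818.56 + 5012.24 + 591.65 + 601.62 + 510.37 + 1548.35 = 10852.79
Landed cost (A) = invoice 317377.74 + 10852.79 + duty 19534.21 = 347764.74
Supplier B (FCA):
CIF value = FCA price + origin terminal + freight + insurance = 337619.12 + 818.56 + 5012.24 + 591.65 = 344041.57
Import duty = 344041.57 × 6% = 20642.49
Buyer bears (B): 818.56 + 5012.24 + 591.65 + 601.62 + 510.37 + 1548.35 = 9082.79
Landed cost (B) = invoice 337619.12 + 9082.79 + duty 20642.49 = 367344.40
Difference = |347764.74 − 367344.40| = 19579.66

Supplier A is cheaper by AUD 19579.66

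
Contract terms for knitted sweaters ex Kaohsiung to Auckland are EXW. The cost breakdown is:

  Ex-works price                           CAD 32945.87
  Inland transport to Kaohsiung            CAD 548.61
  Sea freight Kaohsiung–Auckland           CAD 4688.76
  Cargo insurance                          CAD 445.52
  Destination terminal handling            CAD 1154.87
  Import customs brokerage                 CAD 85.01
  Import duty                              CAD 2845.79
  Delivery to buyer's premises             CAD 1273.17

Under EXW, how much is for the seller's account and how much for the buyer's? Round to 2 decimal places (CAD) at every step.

Seller: CAD 32945.87; buyer: CAD 11041.73

EXW: the seller makes goods available at their premises; the buyer bears all onward costs.
Seller's account: goods 32945.87 = 32945.87
Buyer's account: inland to port 548.61 + freight 4688.76 + insurance 445.52 + destination terminal 1154.87 + brokerage 85.01 + duty 2845.79 + delivery 1273.17 = 11041.73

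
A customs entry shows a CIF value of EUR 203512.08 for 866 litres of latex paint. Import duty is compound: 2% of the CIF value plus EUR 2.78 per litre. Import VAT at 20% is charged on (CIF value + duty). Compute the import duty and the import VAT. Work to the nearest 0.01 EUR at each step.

Ad valorem component: 203512.08 × 2% = 4070.24
Specific component: 866 × 2.78 = 2407.48
Import duty = 4070.24 + 2407.48 = 6477.72
VAT base = CIF + duty = 203512.08 + 6477.72 = 209989.80
Import VAT = 209989.80 × 20% = 41997.96

Import duty: EUR 6477.72; import VAT: EUR 41997.96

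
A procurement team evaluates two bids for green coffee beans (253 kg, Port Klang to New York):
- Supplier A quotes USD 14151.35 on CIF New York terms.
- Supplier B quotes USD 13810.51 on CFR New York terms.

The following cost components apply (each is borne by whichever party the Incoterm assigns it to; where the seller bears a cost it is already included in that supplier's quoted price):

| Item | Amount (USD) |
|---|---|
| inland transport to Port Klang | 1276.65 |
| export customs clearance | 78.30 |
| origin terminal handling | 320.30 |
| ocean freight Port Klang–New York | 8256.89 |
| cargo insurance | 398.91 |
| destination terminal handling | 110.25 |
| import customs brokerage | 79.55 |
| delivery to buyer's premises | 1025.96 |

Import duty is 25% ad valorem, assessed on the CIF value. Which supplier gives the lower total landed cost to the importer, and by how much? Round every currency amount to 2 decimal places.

Supplier A is cheaper by USD 72.59

Supplier A (CIF):
The CIF price already equals the CIF value: 14151.35
Import duty = 14151.35 × 25% = 3537.84
Buyer bears (A): 110.25 + 79.55 + 1025.96 = 1215.76
Landed cost (A) = invoice 14151.35 + 1215.76 + duty 3537.84 = 18904.95
Supplier B (CFR):
CIF value = CFR price + insurance = 13810.51 + 398.91 = 14209.42
Import duty = 14209.42 × 25% = 3552.36
Buyer bears (B): 398.91 + 110.25 + 79.55 + 1025.96 = 1614.67
Landed cost (B) = invoice 13810.51 + 1614.67 + duty 3552.36 = 18977.54
Difference = |18904.95 − 18977.54| = 72.59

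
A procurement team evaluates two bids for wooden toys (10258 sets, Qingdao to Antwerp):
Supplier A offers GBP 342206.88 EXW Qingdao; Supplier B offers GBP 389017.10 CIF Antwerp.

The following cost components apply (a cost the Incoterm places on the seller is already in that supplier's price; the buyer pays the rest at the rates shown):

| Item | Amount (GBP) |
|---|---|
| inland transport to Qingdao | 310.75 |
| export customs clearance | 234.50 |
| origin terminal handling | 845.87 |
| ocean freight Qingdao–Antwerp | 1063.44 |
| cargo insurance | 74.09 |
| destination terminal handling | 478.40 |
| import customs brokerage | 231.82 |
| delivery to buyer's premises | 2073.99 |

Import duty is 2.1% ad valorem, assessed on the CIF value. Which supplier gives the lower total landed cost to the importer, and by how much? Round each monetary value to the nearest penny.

Supplier A is cheaper by GBP 45211.48

Supplier A (EXW):
CIF value = EXW price + inland to port + export clearance + origin terminal + freight + insurance = 342206.88 + 310.75 + 234.50 + 845.87 + 1063.44 + 74.09 = 344735.53
Import duty = 344735.53 × 2.1% = 7239.45
Buyer bears (A): 310.75 + 234.50 + 845.87 + 1063.44 + 74.09 + 478.40 + 231.82 + 2073.99 = 5312.86
Landed cost (A) = invoice 342206.88 + 5312.86 + duty 7239.45 = 354759.19
Supplier B (CIF):
The CIF price already equals the CIF value: 389017.10
Import duty = 389017.10 × 2.1% = 8169.36
Buyer bears (B): 478.40 + 231.82 + 2073.99 = 2784.21
Landed cost (B) = invoice 389017.10 + 2784.21 + duty 8169.36 = 399970.67
Difference = |354759.19 − 399970.67| = 45211.48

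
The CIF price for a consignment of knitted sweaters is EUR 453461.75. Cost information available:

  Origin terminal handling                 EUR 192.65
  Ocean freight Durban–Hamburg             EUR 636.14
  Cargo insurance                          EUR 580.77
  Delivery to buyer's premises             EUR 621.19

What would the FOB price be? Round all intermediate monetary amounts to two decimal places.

FOB price: EUR 452244.84

Not relevant to the conversion: origin terminal — on the seller under both CIF and FOB; already in the CIF price and stays in the FOB price. delivery — on the buyer under both terms; not part of either seller's price.
From CIF to FOB, the seller no longer bears: freight, insurance.
FOB price = 453461.75 − 636.14 − 580.77 = 452244.84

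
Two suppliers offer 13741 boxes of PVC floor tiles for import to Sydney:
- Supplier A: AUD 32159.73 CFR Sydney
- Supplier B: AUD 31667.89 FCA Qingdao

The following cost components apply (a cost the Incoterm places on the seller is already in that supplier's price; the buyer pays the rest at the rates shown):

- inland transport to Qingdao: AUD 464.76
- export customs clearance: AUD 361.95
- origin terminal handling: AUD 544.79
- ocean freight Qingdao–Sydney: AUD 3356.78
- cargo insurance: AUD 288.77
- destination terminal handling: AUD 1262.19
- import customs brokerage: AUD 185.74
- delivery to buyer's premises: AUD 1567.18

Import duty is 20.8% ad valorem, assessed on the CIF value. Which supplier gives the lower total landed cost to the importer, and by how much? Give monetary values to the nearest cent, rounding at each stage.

Supplier A (CFR):
CIF value = CFR price + insurance = 32159.73 + 288.77 = 32448.50
Import duty = 32448.50 × 20.8% = 6749.29
Buyer bears (A): 288.77 + 1262.19 + 185.74 + 1567.18 = 3303.88
Landed cost (A) = invoice 32159.73 + 3303.88 + duty 6749.29 = 42212.90
Supplier B (FCA):
CIF value = FCA price + origin terminal + freight + insurance = 31667.89 + 544.79 + 3356.78 + 288.77 = 35858.23
Import duty = 35858.23 × 20.8% = 7458.51
Buyer bears (B): 544.79 + 3356.78 + 288.77 + 1262.19 + 185.74 + 1567.18 = 7205.45
Landed cost (B) = invoice 31667.89 + 7205.45 + duty 7458.51 = 46331.85
Difference = |42212.90 − 46331.85| = 4118.95

Supplier A is cheaper by AUD 4118.95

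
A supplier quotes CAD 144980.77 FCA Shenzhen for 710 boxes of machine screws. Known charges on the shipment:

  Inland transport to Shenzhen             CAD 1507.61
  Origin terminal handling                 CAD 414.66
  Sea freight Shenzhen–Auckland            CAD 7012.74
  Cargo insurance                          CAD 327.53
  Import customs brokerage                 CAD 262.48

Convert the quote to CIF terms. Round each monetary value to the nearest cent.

Not relevant to the conversion: inland to port — on the seller under both FCA and CIF; already in the FCA price and stays in the CIF price. brokerage — on the buyer under both terms; not part of either seller's price.
From FCA to CIF, the seller additionally bears: origin terminal, freight, insurance.
CIF price = 144980.77 + 414.66 + 7012.74 + 327.53 = 152735.70

CIF price: CAD 152735.70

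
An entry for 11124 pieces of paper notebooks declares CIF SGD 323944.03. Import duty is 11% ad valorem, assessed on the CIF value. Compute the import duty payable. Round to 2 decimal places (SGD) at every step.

Import duty = 323944.03 × 11% = 35633.84

Import duty: SGD 35633.84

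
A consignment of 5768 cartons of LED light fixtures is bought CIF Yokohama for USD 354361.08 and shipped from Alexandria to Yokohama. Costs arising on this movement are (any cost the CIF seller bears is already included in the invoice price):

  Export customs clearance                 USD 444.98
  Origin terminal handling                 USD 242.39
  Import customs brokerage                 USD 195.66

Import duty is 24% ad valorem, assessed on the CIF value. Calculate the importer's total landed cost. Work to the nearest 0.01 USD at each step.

Total landed cost: USD 439603.40

CIF: the seller pays costs through ocean freight and marine insurance to the destination port.
Already in the invoice (seller's account under CIF): export clearance, origin terminal — exclude.
The CIF price already equals the CIF value: 354361.08
Import duty = 354361.08 × 24% = 85046.66
Buyer bears: brokerage 195.66 + duty 85046.66 = 85242.32
Landed cost = invoice 354361.08 + 85242.32 = 439603.40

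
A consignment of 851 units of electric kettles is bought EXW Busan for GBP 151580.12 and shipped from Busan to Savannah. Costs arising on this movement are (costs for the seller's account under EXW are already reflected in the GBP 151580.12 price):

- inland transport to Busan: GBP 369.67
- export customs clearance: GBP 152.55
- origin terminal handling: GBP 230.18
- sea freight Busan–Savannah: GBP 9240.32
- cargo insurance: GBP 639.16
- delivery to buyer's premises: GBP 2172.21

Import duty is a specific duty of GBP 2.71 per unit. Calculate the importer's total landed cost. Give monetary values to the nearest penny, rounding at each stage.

EXW: the seller makes goods available at their premises; the buyer bears all onward costs.
CIF value = EXW price + inland to port + export clearance + origin terminal + freight + insurance = 151580.12 + 369.67 + 152.55 + 230.18 + 9240.32 + 639.16 = 162212.00
Import duty = 851 × 2.71 = 2306.21
Buyer bears: inland to port 369.67 + export clearance 152.55 + origin terminal 230.18 + freight 9240.32 + insurance 639.16 + delivery 2172.21 + duty 2306.21 = 15110.30
Landed cost = invoice 151580.12 + 15110.30 = 166690.42

Total landed cost: GBP 166690.42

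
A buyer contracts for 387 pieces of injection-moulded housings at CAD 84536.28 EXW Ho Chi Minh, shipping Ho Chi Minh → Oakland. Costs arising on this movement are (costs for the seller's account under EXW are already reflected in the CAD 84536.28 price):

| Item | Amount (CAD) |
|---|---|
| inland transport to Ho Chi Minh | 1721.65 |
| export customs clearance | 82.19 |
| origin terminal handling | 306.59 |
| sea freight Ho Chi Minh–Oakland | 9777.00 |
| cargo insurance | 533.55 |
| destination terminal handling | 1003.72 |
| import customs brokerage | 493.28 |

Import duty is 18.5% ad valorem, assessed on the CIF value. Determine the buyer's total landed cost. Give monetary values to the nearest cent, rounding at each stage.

EXW: the seller makes goods available at their premises; the buyer bears all onward costs.
CIF value = EXW price + inland to port + export clearance + origin terminal + freight + insurance = 84536.28 + 1721.65 + 82.19 + 306.59 + 9777.00 + 533.55 = 96957.26
Import duty = 96957.26 × 18.5% = 17937.09
Buyer bears: inland to port 1721.65 + export clearance 82.19 + origin terminal 306.59 + freight 9777.00 + insurance 533.55 + destination terminal 1003.72 + brokerage 493.28 + duty 17937.09 = 31855.07
Landed cost = invoice 84536.28 + 31855.07 = 116391.35

Total landed cost: CAD 116391.35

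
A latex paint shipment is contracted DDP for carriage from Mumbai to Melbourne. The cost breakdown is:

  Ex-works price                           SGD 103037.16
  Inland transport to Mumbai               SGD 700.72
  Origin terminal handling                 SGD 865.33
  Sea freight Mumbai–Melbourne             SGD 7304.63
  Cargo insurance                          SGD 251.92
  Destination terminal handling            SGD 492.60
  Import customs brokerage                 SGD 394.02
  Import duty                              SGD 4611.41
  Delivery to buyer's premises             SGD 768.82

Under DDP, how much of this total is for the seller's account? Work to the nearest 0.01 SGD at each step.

Seller's account: SGD 118426.61

DDP: the seller bears all costs including import duty.
Seller's account: goods 103037.16 + inland to port 700.72 + origin terminal 865.33 + freight 7304.63 + insurance 251.92 + destination terminal 492.60 + brokerage 394.02 + duty 4611.41 + delivery 768.82 = 118426.61
Buyer's account: 0.00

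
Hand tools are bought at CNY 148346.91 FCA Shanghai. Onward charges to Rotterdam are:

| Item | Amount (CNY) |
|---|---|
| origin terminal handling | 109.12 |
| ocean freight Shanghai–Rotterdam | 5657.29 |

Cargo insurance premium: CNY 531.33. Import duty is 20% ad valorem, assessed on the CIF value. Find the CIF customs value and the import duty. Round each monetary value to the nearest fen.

CIF = FCA price + pre-shipment costs + freight + insurance
CIF = 148346.91 + 109.12 + 5657.29 + 531.33 = 154644.65
Import duty = 154644.65 × 20% = 30928.93

CIF value: CNY 154644.65; import duty: CNY 30928.93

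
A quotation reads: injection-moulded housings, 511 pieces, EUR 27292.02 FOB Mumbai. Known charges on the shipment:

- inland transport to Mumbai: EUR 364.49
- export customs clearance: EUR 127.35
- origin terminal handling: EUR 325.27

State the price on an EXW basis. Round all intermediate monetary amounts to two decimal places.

EXW price: EUR 26474.91

From FOB to EXW, the seller no longer bears: inland to port, export clearance, origin terminal.
EXW price = 27292.02 − 364.49 − 127.35 − 325.27 = 26474.91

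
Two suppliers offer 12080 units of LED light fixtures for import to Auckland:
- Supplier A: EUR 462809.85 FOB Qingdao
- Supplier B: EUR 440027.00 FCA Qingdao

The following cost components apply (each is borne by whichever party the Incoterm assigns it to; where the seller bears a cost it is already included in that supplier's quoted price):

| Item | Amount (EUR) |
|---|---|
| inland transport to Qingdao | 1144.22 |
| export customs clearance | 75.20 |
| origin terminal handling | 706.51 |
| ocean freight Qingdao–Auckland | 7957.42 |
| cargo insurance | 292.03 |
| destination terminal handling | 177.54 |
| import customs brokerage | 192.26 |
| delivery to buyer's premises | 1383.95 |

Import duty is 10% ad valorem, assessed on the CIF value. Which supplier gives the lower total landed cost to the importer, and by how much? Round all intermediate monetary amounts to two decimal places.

Supplier A (FOB):
CIF value = FOB price + freight + insurance = 462809.85 + 7957.42 + 292.03 = 471059.30
Import duty = 471059.30 × 10% = 47105.93
Buyer bears (A): 7957.42 + 292.03 + 177.54 + 192.26 + 1383.95 = 10003.20
Landed cost (A) = invoice 462809.85 + 10003.20 + duty 47105.93 = 519918.98
Supplier B (FCA):
CIF value = FCA price + origin terminal + freight + insurance = 440027.00 + 706.51 + 7957.42 + 292.03 = 448982.96
Import duty = 448982.96 × 10% = 44898.30
Buyer bears (B): 706.51 + 7957.42 + 292.03 + 177.54 + 192.26 + 1383.95 = 10709.71
Landed cost (B) = invoice 440027.00 + 10709.71 + duty 44898.30 = 495635.01
Difference = |519918.98 − 495635.01| = 24283.97

Supplier B is cheaper by EUR 24283.97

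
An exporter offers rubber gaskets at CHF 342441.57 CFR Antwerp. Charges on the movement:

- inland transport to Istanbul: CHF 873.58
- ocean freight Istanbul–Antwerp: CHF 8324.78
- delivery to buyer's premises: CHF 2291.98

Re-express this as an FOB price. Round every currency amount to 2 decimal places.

FOB price: CHF 334116.79

Not relevant to the conversion: inland to port — on the seller under both CFR and FOB; already in the CFR price and stays in the FOB price. delivery — on the buyer under both terms; not part of either seller's price.
From CFR to FOB, the seller no longer bears: freight.
FOB price = 342441.57 − 8324.78 = 334116.79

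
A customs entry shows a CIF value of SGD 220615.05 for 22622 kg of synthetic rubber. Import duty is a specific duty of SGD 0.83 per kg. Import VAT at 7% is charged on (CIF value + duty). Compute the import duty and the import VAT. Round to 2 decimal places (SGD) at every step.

Import duty = 22622 × 0.83 = 18776.26
VAT base = CIF + duty = 220615.05 + 18776.26 = 239391.31
Import VAT = 239391.31 × 7% = 16757.39

Import duty: SGD 18776.26; import VAT: SGD 16757.39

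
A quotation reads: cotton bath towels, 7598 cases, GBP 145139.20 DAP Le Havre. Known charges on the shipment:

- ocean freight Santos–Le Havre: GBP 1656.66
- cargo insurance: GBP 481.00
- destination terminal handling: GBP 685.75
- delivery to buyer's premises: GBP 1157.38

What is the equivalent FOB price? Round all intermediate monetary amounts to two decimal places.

FOB price: GBP 141158.41

From DAP to FOB, the seller no longer bears: freight, insurance, destination terminal, delivery.
FOB price = 145139.20 − 1656.66 − 481.00 − 685.75 − 1157.38 = 141158.41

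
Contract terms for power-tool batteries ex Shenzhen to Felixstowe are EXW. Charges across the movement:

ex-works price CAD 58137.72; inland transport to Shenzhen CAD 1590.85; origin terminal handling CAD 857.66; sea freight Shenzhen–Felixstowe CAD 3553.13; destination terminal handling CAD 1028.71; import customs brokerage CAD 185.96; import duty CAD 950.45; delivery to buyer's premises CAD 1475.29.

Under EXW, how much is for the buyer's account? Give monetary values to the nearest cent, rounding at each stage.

Buyer's account: CAD 9642.05

EXW: the seller makes goods available at their premises; the buyer bears all onward costs.
Seller's account: goods 58137.72 = 58137.72
Buyer's account: inland to port 1590.85 + origin terminal 857.66 + freight 3553.13 + destination terminal 1028.71 + brokerage 185.96 + duty 950.45 + delivery 1475.29 = 9642.05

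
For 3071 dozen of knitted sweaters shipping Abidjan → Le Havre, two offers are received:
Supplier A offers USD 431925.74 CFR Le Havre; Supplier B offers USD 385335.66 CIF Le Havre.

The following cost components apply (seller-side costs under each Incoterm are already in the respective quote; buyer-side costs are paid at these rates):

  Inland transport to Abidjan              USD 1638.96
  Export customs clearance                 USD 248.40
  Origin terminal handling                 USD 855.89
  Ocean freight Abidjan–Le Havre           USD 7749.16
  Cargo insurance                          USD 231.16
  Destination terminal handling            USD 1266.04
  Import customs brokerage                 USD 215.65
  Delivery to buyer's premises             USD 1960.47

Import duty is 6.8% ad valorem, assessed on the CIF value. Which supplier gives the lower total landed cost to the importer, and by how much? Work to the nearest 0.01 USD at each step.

Supplier A (CFR):
CIF value = CFR price + insurance = 431925.74 + 231.16 = 432156.90
Import duty = 432156.90 × 6.8% = 29386.67
Buyer bears (A): 231.16 + 1266.04 + 215.65 + 1960.47 = 3673.32
Landed cost (A) = invoice 431925.74 + 3673.32 + duty 29386.67 = 464985.73
Supplier B (CIF):
The CIF price already equals the CIF value: 385335.66
Import duty = 385335.66 × 6.8% = 26202.82
Buyer bears (B): 1266.04 + 215.65 + 1960.47 = 3442.16
Landed cost (B) = invoice 385335.66 + 3442.16 + duty 26202.82 = 414980.64
Difference = |464985.73 − 414980.64| = 50005.09

Supplier B is cheaper by USD 50005.09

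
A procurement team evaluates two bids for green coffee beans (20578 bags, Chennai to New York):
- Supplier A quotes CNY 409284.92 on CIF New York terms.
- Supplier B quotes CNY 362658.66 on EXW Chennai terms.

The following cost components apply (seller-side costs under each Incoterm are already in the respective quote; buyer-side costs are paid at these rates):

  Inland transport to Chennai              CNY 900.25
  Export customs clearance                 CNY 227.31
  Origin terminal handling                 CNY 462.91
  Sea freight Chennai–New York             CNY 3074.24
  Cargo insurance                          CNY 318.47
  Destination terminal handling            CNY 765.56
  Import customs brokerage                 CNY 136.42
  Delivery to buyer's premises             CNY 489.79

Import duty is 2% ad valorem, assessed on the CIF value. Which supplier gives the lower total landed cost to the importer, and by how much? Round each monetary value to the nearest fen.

Supplier A (CIF):
The CIF price already equals the CIF value: 409284.92
Import duty = 409284.92 × 2% = 8185.70
Buyer bears (A): 765.56 + 136.42 + 489.79 = 1391.77
Landed cost (A) = invoice 409284.92 + 1391.77 + duty 8185.70 = 418862.39
Supplier B (EXW):
CIF value = EXW price + inland to port + export clearance + origin terminal + freight + insurance = 362658.66 + 900.25 + 227.31 + 462.91 + 3074.24 + 318.47 = 367641.84
Import duty = 367641.84 × 2% = 7352.84
Buyer bears (B): 900.25 + 227.31 + 462.91 + 3074.24 + 318.47 + 765.56 + 136.42 + 489.79 = 6374.95
Landed cost (B) = invoice 362658.66 + 6374.95 + duty 7352.84 = 376386.45
Difference = |418862.39 − 376386.45| = 42475.94

Supplier B is cheaper by CNY 42475.94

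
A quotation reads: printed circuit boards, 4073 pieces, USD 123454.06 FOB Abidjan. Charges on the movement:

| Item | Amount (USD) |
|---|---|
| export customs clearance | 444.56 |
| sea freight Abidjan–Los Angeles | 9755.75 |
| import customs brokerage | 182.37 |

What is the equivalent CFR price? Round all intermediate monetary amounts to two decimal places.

CFR price: USD 133209.81

Not relevant to the conversion: export clearance — on the seller under both FOB and CFR; already in the FOB price and stays in the CFR price. brokerage — on the buyer under both terms; not part of either seller's price.
From FOB to CFR, the seller additionally bears: freight.
CFR price = 123454.06 + 9755.75 = 133209.81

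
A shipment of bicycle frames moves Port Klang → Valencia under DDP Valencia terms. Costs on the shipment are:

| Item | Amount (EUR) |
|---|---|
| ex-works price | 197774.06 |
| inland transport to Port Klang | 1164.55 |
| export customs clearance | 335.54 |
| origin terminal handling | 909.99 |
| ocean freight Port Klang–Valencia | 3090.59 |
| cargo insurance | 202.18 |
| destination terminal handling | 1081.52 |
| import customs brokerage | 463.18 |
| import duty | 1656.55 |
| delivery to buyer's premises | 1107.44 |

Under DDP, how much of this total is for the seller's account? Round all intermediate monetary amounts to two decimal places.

DDP: the seller bears all costs including import duty.
Seller's account: goods 197774.06 + inland to port 1164.55 + export clearance 335.54 + origin terminal 909.99 + freight 3090.59 + insurance 202.18 + destination terminal 1081.52 + brokerage 463.18 + duty 1656.55 + delivery 1107.44 = 207785.60
Buyer's account: 0.00

Seller's account: EUR 207785.60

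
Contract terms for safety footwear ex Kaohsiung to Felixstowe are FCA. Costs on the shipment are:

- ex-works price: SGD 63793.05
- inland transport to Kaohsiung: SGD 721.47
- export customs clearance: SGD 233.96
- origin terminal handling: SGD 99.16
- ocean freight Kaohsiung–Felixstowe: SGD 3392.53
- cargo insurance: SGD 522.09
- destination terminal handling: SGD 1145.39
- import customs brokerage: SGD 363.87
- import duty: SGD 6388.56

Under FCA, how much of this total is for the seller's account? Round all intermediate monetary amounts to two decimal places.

Seller's account: SGD 64748.48

FCA: the seller delivers export-cleared goods to the carrier; the buyer bears costs from that point.
Seller's account: goods 63793.05 + inland to port 721.47 + export clearance 233.96 = 64748.48
Buyer's account: origin terminal 99.16 + freight 3392.53 + insurance 522.09 + destination terminal 1145.39 + brokerage 363.87 + duty 6388.56 = 11911.60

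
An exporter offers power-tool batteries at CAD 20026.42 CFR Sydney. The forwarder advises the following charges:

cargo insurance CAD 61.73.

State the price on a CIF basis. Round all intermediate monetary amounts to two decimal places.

CIF price: CAD 20088.15

From CFR to CIF, the seller additionally bears: insurance.
CIF price = 20026.42 + 61.73 = 20088.15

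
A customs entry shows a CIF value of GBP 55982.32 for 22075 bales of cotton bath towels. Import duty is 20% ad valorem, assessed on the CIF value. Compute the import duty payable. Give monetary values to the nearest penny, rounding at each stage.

Import duty = 55982.32 × 20% = 11196.46

Import duty: GBP 11196.46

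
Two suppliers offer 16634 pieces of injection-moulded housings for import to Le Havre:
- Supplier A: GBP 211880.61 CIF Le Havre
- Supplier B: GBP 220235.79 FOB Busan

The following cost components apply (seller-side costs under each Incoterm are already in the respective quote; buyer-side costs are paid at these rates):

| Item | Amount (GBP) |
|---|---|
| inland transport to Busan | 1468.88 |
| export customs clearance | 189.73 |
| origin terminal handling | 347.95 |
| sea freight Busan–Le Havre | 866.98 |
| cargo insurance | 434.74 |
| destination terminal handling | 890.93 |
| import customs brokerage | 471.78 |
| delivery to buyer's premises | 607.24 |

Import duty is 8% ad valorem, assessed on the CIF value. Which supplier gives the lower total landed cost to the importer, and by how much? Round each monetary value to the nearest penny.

Supplier A is cheaper by GBP 10429.45

Supplier A (CIF):
The CIF price already equals the CIF value: 211880.61
Import duty = 211880.61 × 8% = 16950.45
Buyer bears (A): 890.93 + 471.78 + 607.24 = 1969.95
Landed cost (A) = invoice 211880.61 + 1969.95 + duty 16950.45 = 230801.01
Supplier B (FOB):
CIF value = FOB price + freight + insurance = 220235.79 + 866.98 + 434.74 = 221537.51
Import duty = 221537.51 × 8% = 17723.00
Buyer bears (B): 866.98 + 434.74 + 890.93 + 471.78 + 607.24 = 3271.67
Landed cost (B) = invoice 220235.79 + 3271.67 + duty 17723.00 = 241230.46
Difference = |230801.01 − 241230.46| = 10429.45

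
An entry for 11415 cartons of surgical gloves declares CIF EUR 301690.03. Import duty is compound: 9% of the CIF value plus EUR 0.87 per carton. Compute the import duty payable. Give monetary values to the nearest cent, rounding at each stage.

Ad valorem component: 301690.03 × 9% = 27152.10
Specific component: 11415 × 0.87 = 9931.05
Import duty = 27152.10 + 9931.05 = 37083.15

Import duty: EUR 37083.15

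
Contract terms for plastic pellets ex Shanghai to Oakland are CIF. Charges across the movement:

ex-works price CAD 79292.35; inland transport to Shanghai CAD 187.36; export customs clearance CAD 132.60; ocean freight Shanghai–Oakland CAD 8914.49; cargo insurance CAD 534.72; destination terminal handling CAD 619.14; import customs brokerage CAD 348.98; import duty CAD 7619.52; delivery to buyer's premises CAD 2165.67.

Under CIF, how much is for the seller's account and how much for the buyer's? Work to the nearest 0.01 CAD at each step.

CIF: the seller pays costs through ocean freight and marine insurance to the destination port.
Seller's account: goods 79292.35 + inland to port 187.36 + export clearance 132.60 + freight 8914.49 + insurance 534.72 = 89061.52
Buyer's account: destination terminal 619.14 + brokerage 348.98 + duty 7619.52 + delivery 2165.67 = 10753.31

Seller: CAD 89061.52; buyer: CAD 10753.31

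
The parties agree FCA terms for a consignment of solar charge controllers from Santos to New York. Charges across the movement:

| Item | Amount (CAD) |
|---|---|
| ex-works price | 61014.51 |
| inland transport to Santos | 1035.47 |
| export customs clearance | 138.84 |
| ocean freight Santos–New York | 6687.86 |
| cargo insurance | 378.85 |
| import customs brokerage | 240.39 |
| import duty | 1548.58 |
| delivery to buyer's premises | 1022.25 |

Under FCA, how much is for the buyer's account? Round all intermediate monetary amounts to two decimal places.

Buyer's account: CAD 9877.93

FCA: the seller delivers export-cleared goods to the carrier; the buyer bears costs from that point.
Seller's account: goods 61014.51 + inland to port 1035.47 + export clearance 138.84 = 62188.82
Buyer's account: freight 6687.86 + insurance 378.85 + brokerage 240.39 + duty 1548.58 + delivery 1022.25 = 9877.93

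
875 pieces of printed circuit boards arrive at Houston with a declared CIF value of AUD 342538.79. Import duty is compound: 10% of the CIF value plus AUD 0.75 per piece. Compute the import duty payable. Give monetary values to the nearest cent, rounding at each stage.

Ad valorem component: 342538.79 × 10% = 34253.88
Specific component: 875 × 0.75 = 656.25
Import duty = 34253.88 + 656.25 = 34910.13

Import duty: AUD 34910.13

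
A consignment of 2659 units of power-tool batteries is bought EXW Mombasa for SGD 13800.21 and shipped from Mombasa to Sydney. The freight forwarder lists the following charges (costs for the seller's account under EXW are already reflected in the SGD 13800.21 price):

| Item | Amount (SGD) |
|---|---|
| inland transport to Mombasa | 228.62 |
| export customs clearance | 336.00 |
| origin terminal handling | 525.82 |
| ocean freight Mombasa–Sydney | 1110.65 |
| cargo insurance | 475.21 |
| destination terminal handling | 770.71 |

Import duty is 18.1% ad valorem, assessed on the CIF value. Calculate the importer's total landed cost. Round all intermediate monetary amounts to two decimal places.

Total landed cost: SGD 20229.47

EXW: the seller makes goods available at their premises; the buyer bears all onward costs.
CIF value = EXW price + inland to port + export clearance + origin terminal + freight + insurance = 13800.21 + 228.62 + 336.00 + 525.82 + 1110.65 + 475.21 = 16476.51
Import duty = 16476.51 × 18.1% = 2982.25
Buyer bears: inland to port 228.62 + export clearance 336.00 + origin terminal 525.82 + freight 1110.65 + insurance 475.21 + destination terminal 770.71 + duty 2982.25 = 6429.26
Landed cost = invoice 13800.21 + 6429.26 = 20229.47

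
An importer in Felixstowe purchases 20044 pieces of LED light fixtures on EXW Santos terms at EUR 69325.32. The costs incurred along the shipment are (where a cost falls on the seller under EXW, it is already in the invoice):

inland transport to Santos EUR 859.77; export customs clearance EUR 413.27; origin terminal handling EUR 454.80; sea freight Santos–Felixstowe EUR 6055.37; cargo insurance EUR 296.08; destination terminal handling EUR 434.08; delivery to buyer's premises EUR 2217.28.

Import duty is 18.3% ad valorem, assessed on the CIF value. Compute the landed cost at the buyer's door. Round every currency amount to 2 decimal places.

EXW: the seller makes goods available at their premises; the buyer bears all onward costs.
CIF value = EXW price + inland to port + export clearance + origin terminal + freight + insurance = 69325.32 + 859.77 + 413.27 + 454.80 + 6055.37 + 296.08 = 77404.61
Import duty = 77404.61 × 18.3% = 14165.04
Buyer bears: inland to port 859.77 + export clearance 413.27 + origin terminal 454.80 + freight 6055.37 + insurance 296.08 + destination terminal 434.08 + delivery 2217.28 + duty 14165.04 = 24895.69
Landed cost = invoice 69325.32 + 24895.69 = 94221.01

Total landed cost: EUR 94221.01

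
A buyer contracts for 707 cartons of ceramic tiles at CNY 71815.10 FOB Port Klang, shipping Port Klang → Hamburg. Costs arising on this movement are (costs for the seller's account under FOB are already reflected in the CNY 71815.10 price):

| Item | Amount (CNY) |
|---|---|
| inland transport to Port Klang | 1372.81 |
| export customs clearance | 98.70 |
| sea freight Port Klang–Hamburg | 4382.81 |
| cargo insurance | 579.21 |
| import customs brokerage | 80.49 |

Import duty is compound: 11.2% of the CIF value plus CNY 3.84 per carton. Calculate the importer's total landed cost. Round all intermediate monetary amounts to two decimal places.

Total landed cost: CNY 88171.53

FOB: the seller bears costs until goods are on board at the origin port; the buyer bears freight, insurance and all costs thereafter.
Already in the invoice (seller's account under FOB): inland to port, export clearance — exclude.
CIF value = FOB price + freight + insurance = 71815.10 + 4382.81 + 579.21 = 76777.12
Ad valorem component: 76777.12 × 11.2% = 8599.04
Specific component: 707 × 3.84 = 2714.88
Import duty = 8599.04 + 2714.88 = 11313.92
Buyer bears: freight 4382.81 + insurance 579.21 + brokerage 80.49 + duty 11313.92 = 16356.43
Landed cost = invoice 71815.10 + 16356.43 = 88171.53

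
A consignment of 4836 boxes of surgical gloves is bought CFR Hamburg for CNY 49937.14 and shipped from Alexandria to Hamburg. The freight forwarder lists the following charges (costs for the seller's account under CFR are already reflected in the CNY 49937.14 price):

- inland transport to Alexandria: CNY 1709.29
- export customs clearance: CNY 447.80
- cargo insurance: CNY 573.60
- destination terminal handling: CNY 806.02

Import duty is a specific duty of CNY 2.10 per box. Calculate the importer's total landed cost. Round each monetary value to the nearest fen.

Total landed cost: CNY 61472.36

CFR: the seller pays costs through ocean freight to the destination port, but not insurance.
Already in the invoice (seller's account under CFR): inland to port, export clearance — exclude.
CIF value = CFR price + insurance = 49937.14 + 573.60 = 50510.74
Import duty = 4836 × 2.10 = 10155.60
Buyer bears: insurance 573.60 + destination terminal 806.02 + duty 10155.60 = 11535.22
Landed cost = invoice 49937.14 + 11535.22 = 61472.36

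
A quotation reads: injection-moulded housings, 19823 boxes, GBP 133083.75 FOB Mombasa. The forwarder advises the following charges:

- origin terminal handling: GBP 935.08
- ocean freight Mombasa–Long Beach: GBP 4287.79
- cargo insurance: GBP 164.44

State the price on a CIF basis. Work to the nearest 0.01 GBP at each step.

Not relevant to the conversion: origin terminal — on the seller under both FOB and CIF; already in the FOB price and stays in the CIF price.
From FOB to CIF, the seller additionally bears: freight, insurance.
CIF price = 133083.75 + 4287.79 + 164.44 = 137535.98

CIF price: GBP 137535.98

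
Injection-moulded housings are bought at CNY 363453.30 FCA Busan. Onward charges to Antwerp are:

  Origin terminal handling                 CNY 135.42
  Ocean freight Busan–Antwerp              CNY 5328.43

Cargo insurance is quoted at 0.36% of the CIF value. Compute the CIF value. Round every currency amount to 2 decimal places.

Let C be the CIF value. C = FCA price + pre-shipment costs + freight + 0.36% × C
C − 0.36% × C = 363453.30 + 135.42 + 5328.43
0.9964 × C = 368917.15
C = 368917.15 / 0.9964 = 370250.05
Insurance premium = 0.36% × 370250.05 = 1332.90

CIF value: CNY 370250.05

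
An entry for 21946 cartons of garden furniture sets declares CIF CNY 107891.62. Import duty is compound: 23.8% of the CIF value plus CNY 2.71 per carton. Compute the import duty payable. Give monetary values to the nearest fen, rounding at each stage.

Ad valorem component: 107891.62 × 23.8% = 25678.21
Specific component: 21946 × 2.71 = 59473.66
Import duty = 25678.21 + 59473.66 = 85151.87

Import duty: CNY 85151.87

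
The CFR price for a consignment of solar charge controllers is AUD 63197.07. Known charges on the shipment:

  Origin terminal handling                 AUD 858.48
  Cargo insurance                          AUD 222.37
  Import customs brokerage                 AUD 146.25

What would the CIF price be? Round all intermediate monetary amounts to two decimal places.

CIF price: AUD 63419.44

Not relevant to the conversion: origin terminal — on the seller under both CFR and CIF; already in the CFR price and stays in the CIF price. brokerage — on the buyer under both terms; not part of either seller's price.
From CFR to CIF, the seller additionally bears: insurance.
CIF price = 63197.07 + 222.37 = 63419.44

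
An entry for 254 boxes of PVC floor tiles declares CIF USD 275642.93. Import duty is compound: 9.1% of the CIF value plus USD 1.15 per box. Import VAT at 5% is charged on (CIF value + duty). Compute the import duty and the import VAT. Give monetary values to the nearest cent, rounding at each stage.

Ad valorem component: 275642.93 × 9.1% = 25083.51
Specific component: 254 × 1.15 = 292.10
Import duty = 25083.51 + 292.10 = 25375.61
VAT base = CIF + duty = 275642.93 + 25375.61 = 301018.54
Import VAT = 301018.54 × 5% = 15050.93

Import duty: USD 25375.61; import VAT: USD 15050.93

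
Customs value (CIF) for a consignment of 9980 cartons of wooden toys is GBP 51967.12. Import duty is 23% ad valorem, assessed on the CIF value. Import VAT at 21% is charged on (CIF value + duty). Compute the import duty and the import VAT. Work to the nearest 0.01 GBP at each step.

Import duty = 51967.12 × 23% = 11952.44
VAT base = CIF + duty = 51967.12 + 11952.44 = 63919.56
Import VAT = 63919.56 × 21% = 13423.11

Import duty: GBP 11952.44; import VAT: GBP 13423.11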